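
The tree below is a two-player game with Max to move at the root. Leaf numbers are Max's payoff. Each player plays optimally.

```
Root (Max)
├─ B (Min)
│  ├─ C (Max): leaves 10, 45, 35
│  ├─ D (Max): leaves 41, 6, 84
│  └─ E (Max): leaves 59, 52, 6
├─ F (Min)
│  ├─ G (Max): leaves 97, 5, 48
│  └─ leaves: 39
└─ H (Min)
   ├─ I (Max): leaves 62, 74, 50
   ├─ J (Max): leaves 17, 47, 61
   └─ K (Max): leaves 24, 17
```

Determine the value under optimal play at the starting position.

C (Max): max(10, 45, 35) = 45
D (Max): max(41, 6, 84) = 84
E (Max): max(59, 52, 6) = 59
B (Min): min(45, 84, 59) = 45
G (Max): max(97, 5, 48) = 97
F (Min): min(97, 39) = 39
I (Max): max(62, 74, 50) = 74
J (Max): max(17, 47, 61) = 61
K (Max): max(24, 17) = 24
H (Min): min(74, 61, 24) = 24
Root (Max): max(45, 39, 24) = 45

45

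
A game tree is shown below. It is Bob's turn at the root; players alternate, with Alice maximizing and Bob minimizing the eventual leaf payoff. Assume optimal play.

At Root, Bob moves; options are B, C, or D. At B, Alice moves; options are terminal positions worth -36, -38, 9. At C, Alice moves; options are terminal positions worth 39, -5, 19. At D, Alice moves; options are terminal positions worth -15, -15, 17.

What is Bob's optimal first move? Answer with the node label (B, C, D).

B

B (Alice): max(-36, -38, 9) = 9
C (Alice): max(39, -5, 19) = 39
D (Alice): max(-15, -15, 17) = 17
Root (Bob): min(9, 39, 17) = 9
Bob picks the child with the lowest value: B (value 9).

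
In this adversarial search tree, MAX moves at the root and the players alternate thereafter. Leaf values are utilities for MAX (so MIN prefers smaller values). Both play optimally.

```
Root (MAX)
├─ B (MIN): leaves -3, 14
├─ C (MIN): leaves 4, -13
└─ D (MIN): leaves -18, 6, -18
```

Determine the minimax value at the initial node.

B (MIN): min(-3, 14) = -3
C (MIN): min(4, -13) = -13
D (MIN): min(-18, 6, -18) = -18
Root (MAX): max(-3, -13, -18) = -3

-3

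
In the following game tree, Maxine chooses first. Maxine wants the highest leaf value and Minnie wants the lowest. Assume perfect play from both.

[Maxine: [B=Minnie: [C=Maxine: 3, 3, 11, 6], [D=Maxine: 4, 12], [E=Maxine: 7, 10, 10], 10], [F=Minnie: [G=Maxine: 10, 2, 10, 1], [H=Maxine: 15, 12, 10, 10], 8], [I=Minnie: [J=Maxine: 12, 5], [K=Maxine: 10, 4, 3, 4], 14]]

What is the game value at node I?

10

J: max(12, 5) = 12
K: max(10, 4, 3, 4) = 10
I: min(12, 10, 14) = 10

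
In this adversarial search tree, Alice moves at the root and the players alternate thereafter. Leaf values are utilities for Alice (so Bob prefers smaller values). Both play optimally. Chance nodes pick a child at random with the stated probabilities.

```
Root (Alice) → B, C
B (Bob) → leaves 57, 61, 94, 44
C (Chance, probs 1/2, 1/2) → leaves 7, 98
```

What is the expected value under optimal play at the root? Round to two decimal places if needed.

B (Bob): min(57, 61, 94, 44) = 44
C (Chance): 1/2·7 + 1/2·98 = 52.5
Root (Alice): max(44, 52.5) = 52.5

52.5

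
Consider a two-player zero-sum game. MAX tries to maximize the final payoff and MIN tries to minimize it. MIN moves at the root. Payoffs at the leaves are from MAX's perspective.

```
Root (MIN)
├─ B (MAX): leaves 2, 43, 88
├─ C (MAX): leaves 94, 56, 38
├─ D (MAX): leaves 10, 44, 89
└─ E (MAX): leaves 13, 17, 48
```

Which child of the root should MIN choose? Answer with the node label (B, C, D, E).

E

B (MAX): max(2, 43, 88) = 88
C (MAX): max(94, 56, 38) = 94
D (MAX): max(10, 44, 89) = 89
E (MAX): max(13, 17, 48) = 48
Root (MIN): min(88, 94, 89, 48) = 48
MIN picks the child with the lowest value: E (value 48).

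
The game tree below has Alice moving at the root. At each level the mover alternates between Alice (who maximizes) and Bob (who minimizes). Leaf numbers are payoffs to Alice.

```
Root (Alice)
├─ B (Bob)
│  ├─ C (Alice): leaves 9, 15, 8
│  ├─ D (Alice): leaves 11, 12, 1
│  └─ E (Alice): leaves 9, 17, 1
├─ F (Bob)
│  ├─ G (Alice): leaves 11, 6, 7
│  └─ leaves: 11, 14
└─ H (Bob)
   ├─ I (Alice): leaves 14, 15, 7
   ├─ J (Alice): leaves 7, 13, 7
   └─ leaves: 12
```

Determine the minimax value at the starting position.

C (Alice): max(9, 15, 8) = 15
D (Alice): max(11, 12, 1) = 12
E (Alice): max(9, 17, 1) = 17
B (Bob): min(15, 12, 17) = 12
G (Alice): max(11, 6, 7) = 11
F (Bob): min(11, 11, 14) = 11
I (Alice): max(14, 15, 7) = 15
J (Alice): max(7, 13, 7) = 13
H (Bob): min(15, 13, 12) = 12
Root (Alice): max(12, 11, 12) = 12

12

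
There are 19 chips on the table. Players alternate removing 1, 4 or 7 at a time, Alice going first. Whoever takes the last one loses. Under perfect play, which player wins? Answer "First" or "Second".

Second

i:   0  1  2  3  4  5  6  7  8  9 10 11 12 13 14 15 16 17 18 19
     W  L  W  L  W  W  L  W  W  L  W  L  W  W  L  W  W  L  W  L
Position 19 is L, so the second player wins.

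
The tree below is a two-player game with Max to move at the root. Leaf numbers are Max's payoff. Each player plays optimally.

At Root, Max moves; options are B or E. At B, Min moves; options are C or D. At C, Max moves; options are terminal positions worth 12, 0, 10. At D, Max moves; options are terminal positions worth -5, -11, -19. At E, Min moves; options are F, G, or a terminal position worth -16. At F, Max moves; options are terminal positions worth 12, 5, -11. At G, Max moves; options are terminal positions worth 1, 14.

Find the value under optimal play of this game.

C (Max): max(12, 0, 10) = 12
D (Max): max(-5, -11, -19) = -5
B (Min): min(12, -5) = -5
F (Max): max(12, 5, -11) = 12
G (Max): max(1, 14) = 14
E (Min): min(12, 14, -16) = -16
Root (Max): max(-5, -16) = -5

-5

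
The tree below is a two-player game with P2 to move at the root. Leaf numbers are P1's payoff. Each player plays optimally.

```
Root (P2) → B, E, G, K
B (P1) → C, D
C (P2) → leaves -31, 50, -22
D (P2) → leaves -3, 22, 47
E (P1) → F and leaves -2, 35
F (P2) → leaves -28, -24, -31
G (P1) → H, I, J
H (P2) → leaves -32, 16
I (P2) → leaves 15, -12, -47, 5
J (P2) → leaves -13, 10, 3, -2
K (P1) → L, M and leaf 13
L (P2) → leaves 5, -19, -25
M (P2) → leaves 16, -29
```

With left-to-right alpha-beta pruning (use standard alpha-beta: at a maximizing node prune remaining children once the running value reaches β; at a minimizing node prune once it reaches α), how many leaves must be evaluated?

25

C [α=-∞,β=+∞]: v=-31
D [α=-31,β=+∞]: v=-3
B [α=-∞,β=+∞]: v=-3
F [α=-∞,β=-3]: v=-31
E [α=-∞,β=-3]: v=-2 after child 2 ≥ β → β-cutoff, skip 1
H [α=-∞,β=-3]: v=-32
I [α=-32,β=-3]: v=-47 after child 3 ≤ α → α-cutoff, skip 1
J [α=-32,β=-3]: v=-13
G [α=-∞,β=-3]: v=-13
L [α=-∞,β=-13]: v=-25
M [α=-25,β=-13]: v=-29
K [α=-∞,β=-13]: v=13
Root [α=-∞,β=+∞]: v=-13
Leaves evaluated: 25 of 27.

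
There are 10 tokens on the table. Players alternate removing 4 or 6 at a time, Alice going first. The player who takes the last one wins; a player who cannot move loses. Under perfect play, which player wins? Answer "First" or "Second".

W/L table (W = player to move can force a win):
i:   0  1  2  3  4  5  6  7  8  9 10
     L  L  L  L  W  W  W  W  W  W  L
Position 10 is L, so the second player wins.

Second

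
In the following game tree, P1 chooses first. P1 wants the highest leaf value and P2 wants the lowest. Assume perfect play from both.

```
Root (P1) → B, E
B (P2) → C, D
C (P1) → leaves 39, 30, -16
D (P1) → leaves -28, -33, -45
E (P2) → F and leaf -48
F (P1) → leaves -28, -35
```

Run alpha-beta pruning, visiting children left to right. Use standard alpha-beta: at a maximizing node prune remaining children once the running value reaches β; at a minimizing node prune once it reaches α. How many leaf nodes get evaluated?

8

C [α=-∞,β=+∞]: v=39
D [α=-∞,β=39]: v=-28
B [α=-∞,β=+∞]: v=-28
F [α=-28,β=+∞]: v=-28
E [α=-28,β=+∞]: v=-28 after child 1 ≤ α → α-cutoff, skip 1
Root [α=-∞,β=+∞]: v=-28
Leaves evaluated: 8 of 9.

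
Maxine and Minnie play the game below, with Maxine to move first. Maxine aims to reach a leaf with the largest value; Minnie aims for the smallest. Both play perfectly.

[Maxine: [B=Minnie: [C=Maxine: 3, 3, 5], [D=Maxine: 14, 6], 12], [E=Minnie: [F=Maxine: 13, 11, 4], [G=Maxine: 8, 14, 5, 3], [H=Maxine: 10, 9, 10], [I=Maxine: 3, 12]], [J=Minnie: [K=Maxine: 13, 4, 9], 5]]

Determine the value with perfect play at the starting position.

C (Maxine): max(3, 3, 5) = 5
D (Maxine): max(14, 6) = 14
B (Minnie): min(5, 14, 12) = 5
F (Maxine): max(13, 11, 4) = 13
G (Maxine): max(8, 14, 5, 3) = 14
H (Maxine): max(10, 9, 10) = 10
I (Maxine): max(3, 12) = 12
E (Minnie): min(13, 14, 10, 12) = 10
K (Maxine): max(13, 4, 9) = 13
J (Minnie): min(13, 5) = 5
Root (Maxine): max(5, 10, 5) = 10

10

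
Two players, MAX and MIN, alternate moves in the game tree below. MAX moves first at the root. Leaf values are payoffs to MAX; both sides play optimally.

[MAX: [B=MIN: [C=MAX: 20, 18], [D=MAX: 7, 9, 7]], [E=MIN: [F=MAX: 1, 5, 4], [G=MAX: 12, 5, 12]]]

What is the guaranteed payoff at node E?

F: max(1, 5, 4) = 5
G: max(12, 5, 12) = 12
E: min(5, 12) = 5

5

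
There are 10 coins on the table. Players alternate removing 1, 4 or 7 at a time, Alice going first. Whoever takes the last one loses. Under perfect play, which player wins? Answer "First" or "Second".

Positions where the player to move wins (W) vs loses (L):
i:   0  1  2  3  4  5  6  7  8  9 10
     W  L  W  L  W  W  L  W  W  L  W
Position 10 is W, so the first player wins.

First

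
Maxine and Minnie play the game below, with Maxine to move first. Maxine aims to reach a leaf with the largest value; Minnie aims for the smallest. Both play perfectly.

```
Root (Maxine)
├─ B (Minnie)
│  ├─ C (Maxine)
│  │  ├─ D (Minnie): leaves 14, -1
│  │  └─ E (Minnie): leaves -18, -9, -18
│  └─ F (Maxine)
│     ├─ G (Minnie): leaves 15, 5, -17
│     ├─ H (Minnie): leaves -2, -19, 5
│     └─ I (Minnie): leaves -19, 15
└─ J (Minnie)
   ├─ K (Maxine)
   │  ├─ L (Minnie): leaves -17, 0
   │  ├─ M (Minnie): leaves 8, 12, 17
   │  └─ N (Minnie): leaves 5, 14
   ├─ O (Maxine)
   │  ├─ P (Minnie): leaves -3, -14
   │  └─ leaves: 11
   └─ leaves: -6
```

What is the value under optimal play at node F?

G: min(15, 5, -17) = -17
H: min(-2, -19, 5) = -19
I: min(-19, 15) = -19
F: max(-17, -19, -19) = -17

-17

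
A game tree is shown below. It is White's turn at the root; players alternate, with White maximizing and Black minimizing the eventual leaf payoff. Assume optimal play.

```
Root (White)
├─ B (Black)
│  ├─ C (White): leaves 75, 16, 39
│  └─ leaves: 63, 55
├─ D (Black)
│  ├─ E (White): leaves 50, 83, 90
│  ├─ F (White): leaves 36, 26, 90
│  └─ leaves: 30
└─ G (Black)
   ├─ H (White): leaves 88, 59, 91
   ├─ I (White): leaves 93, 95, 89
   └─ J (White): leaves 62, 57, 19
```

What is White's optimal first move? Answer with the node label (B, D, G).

C (White): max(75, 16, 39) = 75
B (Black): min(75, 63, 55) = 55
E (White): max(50, 83, 90) = 90
F (White): max(36, 26, 90) = 90
D (Black): min(90, 90, 30) = 30
H (White): max(88, 59, 91) = 91
I (White): max(93, 95, 89) = 95
J (White): max(62, 57, 19) = 62
G (Black): min(91, 95, 62) = 62
Root (White): max(55, 30, 62) = 62
White picks the child with the highest value: G (value 62).

G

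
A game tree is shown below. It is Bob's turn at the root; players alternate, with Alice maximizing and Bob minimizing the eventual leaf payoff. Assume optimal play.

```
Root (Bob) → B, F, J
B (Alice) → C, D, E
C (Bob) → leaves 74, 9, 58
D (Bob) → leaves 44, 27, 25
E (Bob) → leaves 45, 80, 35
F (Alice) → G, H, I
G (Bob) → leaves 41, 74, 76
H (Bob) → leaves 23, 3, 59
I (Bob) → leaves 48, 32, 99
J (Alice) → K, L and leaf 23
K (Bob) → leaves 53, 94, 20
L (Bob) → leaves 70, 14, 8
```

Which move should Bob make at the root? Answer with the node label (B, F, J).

C (Bob): min(74, 9, 58) = 9
D (Bob): min(44, 27, 25) = 25
E (Bob): min(45, 80, 35) = 35
B (Alice): max(9, 25, 35) = 35
G (Bob): min(41, 74, 76) = 41
H (Bob): min(23, 3, 59) = 3
I (Bob): min(48, 32, 99) = 32
F (Alice): max(41, 3, 32) = 41
K (Bob): min(53, 94, 20) = 20
L (Bob): min(70, 14, 8) = 8
J (Alice): max(20, 8, 23) = 23
Root (Bob): min(35, 41, 23) = 23
Bob picks the child with the lowest value: J (value 23).

J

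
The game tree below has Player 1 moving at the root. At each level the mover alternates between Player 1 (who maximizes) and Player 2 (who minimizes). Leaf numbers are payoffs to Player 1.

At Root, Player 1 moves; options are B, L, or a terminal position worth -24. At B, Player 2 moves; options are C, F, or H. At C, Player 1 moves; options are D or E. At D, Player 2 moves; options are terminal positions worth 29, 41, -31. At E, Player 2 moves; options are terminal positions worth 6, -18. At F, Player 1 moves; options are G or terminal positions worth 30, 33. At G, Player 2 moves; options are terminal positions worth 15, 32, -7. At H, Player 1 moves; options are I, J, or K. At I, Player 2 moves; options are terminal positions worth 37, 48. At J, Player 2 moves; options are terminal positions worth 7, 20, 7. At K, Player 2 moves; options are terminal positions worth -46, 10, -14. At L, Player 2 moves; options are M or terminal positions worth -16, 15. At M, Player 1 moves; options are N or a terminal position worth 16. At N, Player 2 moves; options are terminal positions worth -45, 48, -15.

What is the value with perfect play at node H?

I: min(37, 48) = 37
J: min(7, 20, 7) = 7
K: min(-46, 10, -14) = -46
H: max(37, 7, -46) = 37

37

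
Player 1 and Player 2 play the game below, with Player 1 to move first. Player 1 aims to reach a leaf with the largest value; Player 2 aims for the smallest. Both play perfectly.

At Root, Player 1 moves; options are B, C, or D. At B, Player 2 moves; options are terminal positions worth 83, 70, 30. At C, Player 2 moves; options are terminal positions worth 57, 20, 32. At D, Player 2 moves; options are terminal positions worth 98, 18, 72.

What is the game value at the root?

30

B (Player 2): min(83, 70, 30) = 30
C (Player 2): min(57, 20, 32) = 20
D (Player 2): min(98, 18, 72) = 18
Root (Player 1): max(30, 20, 18) = 30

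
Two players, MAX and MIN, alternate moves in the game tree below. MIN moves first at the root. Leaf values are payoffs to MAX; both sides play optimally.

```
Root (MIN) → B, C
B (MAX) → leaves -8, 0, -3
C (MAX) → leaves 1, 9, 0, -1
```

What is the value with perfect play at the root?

B (MAX): max(-8, 0, -3) = 0
C (MAX): max(1, 9, 0, -1) = 9
Root (MIN): min(0, 9) = 0

0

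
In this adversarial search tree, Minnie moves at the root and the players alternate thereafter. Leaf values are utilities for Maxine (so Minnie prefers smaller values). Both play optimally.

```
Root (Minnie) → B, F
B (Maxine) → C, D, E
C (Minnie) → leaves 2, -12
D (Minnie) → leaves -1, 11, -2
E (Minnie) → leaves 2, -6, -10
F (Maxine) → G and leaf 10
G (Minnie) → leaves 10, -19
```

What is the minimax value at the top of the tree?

C (Minnie): min(2, -12) = -12
D (Minnie): min(-1, 11, -2) = -2
E (Minnie): min(2, -6, -10) = -10
B (Maxine): max(-12, -2, -10) = -2
G (Minnie): min(10, -19) = -19
F (Maxine): max(-19, 10) = 10
Root (Minnie): min(-2, 10) = -2

-2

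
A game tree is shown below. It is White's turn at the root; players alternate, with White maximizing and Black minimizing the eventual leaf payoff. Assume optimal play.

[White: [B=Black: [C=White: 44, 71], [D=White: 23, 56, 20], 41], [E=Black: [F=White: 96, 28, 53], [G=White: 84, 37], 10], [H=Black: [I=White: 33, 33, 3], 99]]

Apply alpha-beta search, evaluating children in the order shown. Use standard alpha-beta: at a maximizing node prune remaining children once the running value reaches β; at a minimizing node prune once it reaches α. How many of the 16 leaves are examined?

15

C [α=-∞,β=+∞]: v=71
D [α=-∞,β=71]: v=56
B [α=-∞,β=+∞]: v=41
F [α=41,β=+∞]: v=96
G [α=41,β=96]: v=84
E [α=41,β=+∞]: v=10
I [α=41,β=+∞]: v=33
H [α=41,β=+∞]: v=33 after child 1 ≤ α → α-cutoff, skip 1
Root [α=-∞,β=+∞]: v=41
Leaves evaluated: 15 of 16.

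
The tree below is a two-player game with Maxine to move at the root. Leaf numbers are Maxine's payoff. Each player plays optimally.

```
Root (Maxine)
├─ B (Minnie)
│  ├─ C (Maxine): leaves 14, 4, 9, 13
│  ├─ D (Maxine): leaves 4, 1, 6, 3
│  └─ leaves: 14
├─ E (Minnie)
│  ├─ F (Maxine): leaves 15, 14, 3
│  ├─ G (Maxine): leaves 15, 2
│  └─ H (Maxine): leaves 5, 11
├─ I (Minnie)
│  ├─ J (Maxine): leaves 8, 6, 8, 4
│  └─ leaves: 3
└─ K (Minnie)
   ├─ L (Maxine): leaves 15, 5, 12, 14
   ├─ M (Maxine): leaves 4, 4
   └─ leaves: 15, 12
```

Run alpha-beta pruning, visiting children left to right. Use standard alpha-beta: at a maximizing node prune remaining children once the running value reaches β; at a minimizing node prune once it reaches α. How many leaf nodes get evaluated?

25

C [α=-∞,β=+∞]: v=14
D [α=-∞,β=14]: v=6
B [α=-∞,β=+∞]: v=6
F [α=6,β=+∞]: v=15
G [α=6,β=15]: v=15 after child 1 ≥ β → β-cutoff, skip 1
H [α=6,β=15]: v=11
E [α=6,β=+∞]: v=11
J [α=11,β=+∞]: v=8
I [α=11,β=+∞]: v=8 after child 1 ≤ α → α-cutoff, skip 1
L [α=11,β=+∞]: v=15
M [α=11,β=15]: v=4
K [α=11,β=+∞]: v=4 after child 2 ≤ α → α-cutoff, skip 2
Root [α=-∞,β=+∞]: v=11
Leaves evaluated: 25 of 29.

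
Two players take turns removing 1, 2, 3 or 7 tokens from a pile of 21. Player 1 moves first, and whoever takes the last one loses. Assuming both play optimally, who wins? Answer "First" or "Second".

Second

i:   0  1  2  3  4  5  6  7  8  9 10 11 12 13 14 15 16 17 18 19 20 21
     W  L  W  W  W  L  W  W  W  L  W  W  W  L  W  W  W  L  W  W  W  L
Position 21 is L, so the second player wins.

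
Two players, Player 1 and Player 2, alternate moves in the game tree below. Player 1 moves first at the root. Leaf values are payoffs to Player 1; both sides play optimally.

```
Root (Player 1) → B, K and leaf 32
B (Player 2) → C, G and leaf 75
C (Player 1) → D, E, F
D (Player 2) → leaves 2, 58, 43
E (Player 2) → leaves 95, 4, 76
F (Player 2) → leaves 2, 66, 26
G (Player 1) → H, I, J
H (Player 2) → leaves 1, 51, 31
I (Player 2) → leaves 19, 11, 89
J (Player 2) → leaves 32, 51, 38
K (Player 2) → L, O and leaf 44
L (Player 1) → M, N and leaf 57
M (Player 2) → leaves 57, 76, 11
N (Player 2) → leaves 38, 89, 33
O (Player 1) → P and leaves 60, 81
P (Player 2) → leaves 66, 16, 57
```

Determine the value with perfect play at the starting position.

44

D (Player 2): min(2, 58, 43) = 2
E (Player 2): min(95, 4, 76) = 4
F (Player 2): min(2, 66, 26) = 2
C (Player 1): max(2, 4, 2) = 4
H (Player 2): min(1, 51, 31) = 1
I (Player 2): min(19, 11, 89) = 11
J (Player 2): min(32, 51, 38) = 32
G (Player 1): max(1, 11, 32) = 32
B (Player 2): min(4, 32, 75) = 4
M (Player 2): min(57, 76, 11) = 11
N (Player 2): min(38, 89, 33) = 33
L (Player 1): max(11, 33, 57) = 57
P (Player 2): min(66, 16, 57) = 16
O (Player 1): max(16, 60, 81) = 81
K (Player 2): min(57, 81, 44) = 44
Root (Player 1): max(4, 44, 32) = 44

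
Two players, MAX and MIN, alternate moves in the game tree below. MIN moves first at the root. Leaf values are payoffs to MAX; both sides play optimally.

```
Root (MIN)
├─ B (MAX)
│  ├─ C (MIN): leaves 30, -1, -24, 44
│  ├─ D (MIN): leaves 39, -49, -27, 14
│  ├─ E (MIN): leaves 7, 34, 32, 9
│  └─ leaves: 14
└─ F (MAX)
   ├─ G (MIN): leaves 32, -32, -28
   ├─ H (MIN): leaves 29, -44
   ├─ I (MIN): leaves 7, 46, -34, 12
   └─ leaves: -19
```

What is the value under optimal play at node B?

C: min(30, -1, -24, 44) = -24
D: min(39, -49, -27, 14) = -49
E: min(7, 34, 32, 9) = 7
B: max(-24, -49, 7, 14) = 14

14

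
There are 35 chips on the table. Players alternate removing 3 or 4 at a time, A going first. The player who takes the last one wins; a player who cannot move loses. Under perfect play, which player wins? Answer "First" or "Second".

Second

Compute winning (W) and losing (L) positions by backward induction:
i:   0  1  2  3  4  5  6  7  8  9 10 11 12 13 14 15 16 17 18 19 20 21 22 23 24 25 26 27 28 29 30 31 32 33 34 35
     L  L  L  W  W  W  W  L  L  L  W  W  W  W  L  L  L  W  W  W  W  L  L  L  W  W  W  W  L  L  L  W  W  W  W  L
Position 35 is L, so the second player wins.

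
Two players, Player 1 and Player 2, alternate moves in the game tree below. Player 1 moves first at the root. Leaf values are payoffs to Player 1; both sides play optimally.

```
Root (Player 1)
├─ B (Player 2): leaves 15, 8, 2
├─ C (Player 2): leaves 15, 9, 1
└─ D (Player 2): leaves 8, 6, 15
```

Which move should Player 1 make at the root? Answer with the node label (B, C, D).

B (Player 2): min(15, 8, 2) = 2
C (Player 2): min(15, 9, 1) = 1
D (Player 2): min(8, 6, 15) = 6
Root (Player 1): max(2, 1, 6) = 6
Player 1 picks the child with the highest value: D (value 6).

D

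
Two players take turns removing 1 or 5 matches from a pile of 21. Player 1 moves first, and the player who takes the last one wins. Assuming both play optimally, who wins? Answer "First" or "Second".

W/L table (W = player to move can force a win):
i:   0  1  2  3  4  5  6  7  8  9 10 11 12 13 14 15 16 17 18 19 20 21
     L  W  L  W  L  W  L  W  L  W  L  W  L  W  L  W  L  W  L  W  L  W
Position 21 is W, so the first player wins.

First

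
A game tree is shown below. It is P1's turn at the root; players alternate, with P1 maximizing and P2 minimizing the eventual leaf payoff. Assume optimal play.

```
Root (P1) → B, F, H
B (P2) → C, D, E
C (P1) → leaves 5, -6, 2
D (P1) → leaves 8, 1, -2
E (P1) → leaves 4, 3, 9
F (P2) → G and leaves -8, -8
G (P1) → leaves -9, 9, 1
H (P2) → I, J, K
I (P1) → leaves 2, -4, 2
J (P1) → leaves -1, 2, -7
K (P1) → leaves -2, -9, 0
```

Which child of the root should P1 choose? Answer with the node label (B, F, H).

C (P1): max(5, -6, 2) = 5
D (P1): max(8, 1, -2) = 8
E (P1): max(4, 3, 9) = 9
B (P2): min(5, 8, 9) = 5
G (P1): max(-9, 9, 1) = 9
F (P2): min(9, -8, -8) = -8
I (P1): max(2, -4, 2) = 2
J (P1): max(-1, 2, -7) = 2
K (P1): max(-2, -9, 0) = 0
H (P2): min(2, 2, 0) = 0
Root (P1): max(5, -8, 0) = 5
P1 picks the child with the highest value: B (value 5).

B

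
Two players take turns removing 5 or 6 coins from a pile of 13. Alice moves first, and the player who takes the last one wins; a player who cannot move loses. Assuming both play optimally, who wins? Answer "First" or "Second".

Second

Compute winning (W) and losing (L) positions by backward induction:
i:   0  1  2  3  4  5  6  7  8  9 10 11 12 13
     L  L  L  L  L  W  W  W  W  W  W  L  L  L
Position 13 is L, so the second player wins.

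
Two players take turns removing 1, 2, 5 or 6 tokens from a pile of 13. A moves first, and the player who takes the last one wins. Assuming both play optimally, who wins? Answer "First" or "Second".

First

Positions where the player to move wins (W) vs loses (L):
i:   0  1  2  3  4  5  6  7  8  9 10 11 12 13
     L  W  W  L  W  W  W  L  W  W  L  W  W  W
Position 13 is W, so the first player wins.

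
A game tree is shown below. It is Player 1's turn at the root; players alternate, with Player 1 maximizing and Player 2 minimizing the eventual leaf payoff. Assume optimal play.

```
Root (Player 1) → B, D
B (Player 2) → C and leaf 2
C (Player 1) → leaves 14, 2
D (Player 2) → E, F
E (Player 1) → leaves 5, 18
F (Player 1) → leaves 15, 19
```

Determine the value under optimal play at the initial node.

18

C (Player 1): max(14, 2) = 14
B (Player 2): min(14, 2) = 2
E (Player 1): max(5, 18) = 18
F (Player 1): max(15, 19) = 19
D (Player 2): min(18, 19) = 18
Root (Player 1): max(2, 18) = 18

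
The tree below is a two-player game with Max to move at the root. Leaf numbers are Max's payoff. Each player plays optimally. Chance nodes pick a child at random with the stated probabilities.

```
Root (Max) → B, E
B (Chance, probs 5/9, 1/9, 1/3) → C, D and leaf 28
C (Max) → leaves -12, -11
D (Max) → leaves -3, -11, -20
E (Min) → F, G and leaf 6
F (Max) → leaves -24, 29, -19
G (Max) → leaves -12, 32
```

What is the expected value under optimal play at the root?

C (Max): max(-12, -11) = -11
D (Max): max(-3, -11, -20) = -3
B (Chance): 5/9·-11 + 1/9·-3 + 1/3·28 = 2.89
F (Max): max(-24, 29, -19) = 29
G (Max): max(-12, 32) = 32
E (Min): min(29, 32, 6) = 6
Root (Max): max(2.89, 6) = 6

6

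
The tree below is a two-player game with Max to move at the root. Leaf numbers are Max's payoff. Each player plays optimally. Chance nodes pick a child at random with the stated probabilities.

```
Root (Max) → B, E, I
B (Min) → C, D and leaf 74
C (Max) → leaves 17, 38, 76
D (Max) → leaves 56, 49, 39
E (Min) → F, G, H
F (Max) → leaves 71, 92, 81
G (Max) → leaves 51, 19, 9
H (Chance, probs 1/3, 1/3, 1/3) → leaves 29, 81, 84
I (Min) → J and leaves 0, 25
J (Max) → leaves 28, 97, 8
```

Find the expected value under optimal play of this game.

56

C (Max): max(17, 38, 76) = 76
D (Max): max(56, 49, 39) = 56
B (Min): min(76, 56, 74) = 56
F (Max): max(71, 92, 81) = 92
G (Max): max(51, 19, 9) = 51
H (Chance): 1/3·29 + 1/3·81 + 1/3·84 = 64.67
E (Min): min(92, 51, 64.67) = 51
J (Max): max(28, 97, 8) = 97
I (Min): min(97, 0, 25) = 0
Root (Max): max(56, 51, 0) = 56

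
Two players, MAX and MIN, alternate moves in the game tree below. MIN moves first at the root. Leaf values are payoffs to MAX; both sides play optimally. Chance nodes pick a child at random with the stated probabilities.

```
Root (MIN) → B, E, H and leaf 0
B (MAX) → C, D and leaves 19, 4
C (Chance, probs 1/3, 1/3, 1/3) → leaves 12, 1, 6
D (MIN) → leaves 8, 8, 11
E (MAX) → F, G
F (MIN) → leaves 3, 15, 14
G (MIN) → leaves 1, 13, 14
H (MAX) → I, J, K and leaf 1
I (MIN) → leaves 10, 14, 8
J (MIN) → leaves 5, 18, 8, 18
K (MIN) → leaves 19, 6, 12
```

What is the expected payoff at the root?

C (Chance): 1/3·12 + 1/3·1 + 1/3·6 = 6.33
D (MIN): min(8, 8, 11) = 8
B (MAX): max(6.33, 8, 19, 4) = 19
F (MIN): min(3, 15, 14) = 3
G (MIN): min(1, 13, 14) = 1
E (MAX): max(3, 1) = 3
I (MIN): min(10, 14, 8) = 8
J (MIN): min(5, 18, 8, 18) = 5
K (MIN): min(19, 6, 12) = 6
H (MAX): max(8, 5, 6, 1) = 8
Root (MIN): min(19, 3, 8, 0) = 0

0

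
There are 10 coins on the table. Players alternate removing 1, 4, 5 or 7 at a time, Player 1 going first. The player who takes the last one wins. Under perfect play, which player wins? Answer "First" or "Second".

Compute winning (W) and losing (L) positions by backward induction:
i:   0  1  2  3  4  5  6  7  8  9 10
     L  W  L  W  W  W  W  W  L  W  L
Position 10 is L, so the second player wins.

Second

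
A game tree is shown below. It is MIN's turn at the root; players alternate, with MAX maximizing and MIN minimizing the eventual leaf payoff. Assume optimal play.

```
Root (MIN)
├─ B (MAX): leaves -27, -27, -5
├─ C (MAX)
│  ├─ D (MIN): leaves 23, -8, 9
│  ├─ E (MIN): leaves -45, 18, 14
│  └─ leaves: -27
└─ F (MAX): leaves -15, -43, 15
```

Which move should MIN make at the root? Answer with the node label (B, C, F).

C

B (MAX): max(-27, -27, -5) = -5
D (MIN): min(23, -8, 9) = -8
E (MIN): min(-45, 18, 14) = -45
C (MAX): max(-8, -45, -27) = -8
F (MAX): max(-15, -43, 15) = 15
Root (MIN): min(-5, -8, 15) = -8
MIN picks the child with the lowest value: C (value -8).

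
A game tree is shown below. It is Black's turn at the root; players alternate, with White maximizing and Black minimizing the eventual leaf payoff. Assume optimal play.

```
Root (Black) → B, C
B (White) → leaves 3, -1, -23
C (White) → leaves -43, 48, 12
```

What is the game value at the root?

3

B (White): max(3, -1, -23) = 3
C (White): max(-43, 48, 12) = 48
Root (Black): min(3, 48) = 3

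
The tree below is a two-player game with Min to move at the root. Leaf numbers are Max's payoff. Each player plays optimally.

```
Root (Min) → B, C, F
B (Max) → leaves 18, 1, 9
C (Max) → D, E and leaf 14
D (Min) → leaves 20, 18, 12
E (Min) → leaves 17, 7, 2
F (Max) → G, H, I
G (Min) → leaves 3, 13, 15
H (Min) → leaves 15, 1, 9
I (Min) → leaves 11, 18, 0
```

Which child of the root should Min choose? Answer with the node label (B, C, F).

B (Max): max(18, 1, 9) = 18
D (Min): min(20, 18, 12) = 12
E (Min): min(17, 7, 2) = 2
C (Max): max(12, 2, 14) = 14
G (Min): min(3, 13, 15) = 3
H (Min): min(15, 1, 9) = 1
I (Min): min(11, 18, 0) = 0
F (Max): max(3, 1, 0) = 3
Root (Min): min(18, 14, 3) = 3
Min picks the child with the lowest value: F (value 3).

F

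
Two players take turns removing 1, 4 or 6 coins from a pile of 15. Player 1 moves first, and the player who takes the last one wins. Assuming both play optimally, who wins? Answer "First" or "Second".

W/L table (W = player to move can force a win):
i:   0  1  2  3  4  5  6  7  8  9 10 11 12 13 14 15
     L  W  L  W  W  L  W  L  W  W  L  W  L  W  W  L
Position 15 is L, so the second player wins.

Second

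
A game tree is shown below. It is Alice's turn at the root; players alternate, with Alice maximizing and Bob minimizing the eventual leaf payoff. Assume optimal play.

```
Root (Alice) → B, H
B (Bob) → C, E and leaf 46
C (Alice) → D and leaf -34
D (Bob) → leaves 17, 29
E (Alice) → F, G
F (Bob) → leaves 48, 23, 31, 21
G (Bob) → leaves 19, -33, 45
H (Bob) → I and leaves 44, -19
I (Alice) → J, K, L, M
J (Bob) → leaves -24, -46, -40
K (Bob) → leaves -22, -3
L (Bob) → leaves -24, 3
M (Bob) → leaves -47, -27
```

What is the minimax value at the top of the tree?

D (Bob): min(17, 29) = 17
C (Alice): max(17, -34) = 17
F (Bob): min(48, 23, 31, 21) = 21
G (Bob): min(19, -33, 45) = -33
E (Alice): max(21, -33) = 21
B (Bob): min(17, 21, 46) = 17
J (Bob): min(-24, -46, -40) = -46
K (Bob): min(-22, -3) = -22
L (Bob): min(-24, 3) = -24
M (Bob): min(-47, -27) = -47
I (Alice): max(-46, -22, -24, -47) = -22
H (Bob): min(-22, 44, -19) = -22
Root (Alice): max(17, -22) = 17

17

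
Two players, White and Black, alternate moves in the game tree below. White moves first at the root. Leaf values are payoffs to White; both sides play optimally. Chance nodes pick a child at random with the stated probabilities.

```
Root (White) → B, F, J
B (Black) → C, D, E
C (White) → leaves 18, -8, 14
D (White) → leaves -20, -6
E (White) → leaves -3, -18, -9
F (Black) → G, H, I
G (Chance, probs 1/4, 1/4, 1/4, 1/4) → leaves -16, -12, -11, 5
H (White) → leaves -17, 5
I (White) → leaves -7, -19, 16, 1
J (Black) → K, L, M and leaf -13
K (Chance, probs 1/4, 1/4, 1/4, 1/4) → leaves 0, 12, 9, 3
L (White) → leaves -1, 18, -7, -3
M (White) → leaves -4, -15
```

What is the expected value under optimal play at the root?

C (White): max(18, -8, 14) = 18
D (White): max(-20, -6) = -6
E (White): max(-3, -18, -9) = -3
B (Black): min(18, -6, -3) = -6
G (Chance): 1/4·-16 + 1/4·-12 + 1/4·-11 + 1/4·5 = -8.5
H (White): max(-17, 5) = 5
I (White): max(-7, -19, 16, 1) = 16
F (Black): min(-8.5, 5, 16) = -8.5
K (Chance): 1/4·0 + 1/4·12 + 1/4·9 + 1/4·3 = 6
L (White): max(-1, 18, -7, -3) = 18
M (White): max(-4, -15) = -4
J (Black): min(6, 18, -4, -13) = -13
Root (White): max(-6, -8.5, -13) = -6

-6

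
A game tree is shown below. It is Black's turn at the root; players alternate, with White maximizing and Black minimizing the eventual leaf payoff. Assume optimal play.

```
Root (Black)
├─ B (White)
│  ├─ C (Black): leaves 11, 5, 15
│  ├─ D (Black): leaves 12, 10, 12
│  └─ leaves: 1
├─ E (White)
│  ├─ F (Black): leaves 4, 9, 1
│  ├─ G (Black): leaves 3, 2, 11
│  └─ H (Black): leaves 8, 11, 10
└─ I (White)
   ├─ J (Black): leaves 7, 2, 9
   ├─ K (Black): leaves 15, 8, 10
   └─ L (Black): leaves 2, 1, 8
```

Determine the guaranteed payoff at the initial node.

8

C (Black): min(11, 5, 15) = 5
D (Black): min(12, 10, 12) = 10
B (White): max(5, 10, 1) = 10
F (Black): min(4, 9, 1) = 1
G (Black): min(3, 2, 11) = 2
H (Black): min(8, 11, 10) = 8
E (White): max(1, 2, 8) = 8
J (Black): min(7, 2, 9) = 2
K (Black): min(15, 8, 10) = 8
L (Black): min(2, 1, 8) = 1
I (White): max(2, 8, 1) = 8
Root (Black): min(10, 8, 8) = 8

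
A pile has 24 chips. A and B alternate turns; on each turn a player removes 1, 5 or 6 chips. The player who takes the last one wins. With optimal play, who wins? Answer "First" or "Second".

Positions where the player to move wins (W) vs loses (L):
i:   0  1  2  3  4  5  6  7  8  9 10 11 12 13 14 15 16 17 18 19 20 21 22 23 24
     L  W  L  W  L  W  W  W  W  W  W  L  W  L  W  L  W  W  W  W  W  W  L  W  L
Position 24 is L, so the second player wins.

Second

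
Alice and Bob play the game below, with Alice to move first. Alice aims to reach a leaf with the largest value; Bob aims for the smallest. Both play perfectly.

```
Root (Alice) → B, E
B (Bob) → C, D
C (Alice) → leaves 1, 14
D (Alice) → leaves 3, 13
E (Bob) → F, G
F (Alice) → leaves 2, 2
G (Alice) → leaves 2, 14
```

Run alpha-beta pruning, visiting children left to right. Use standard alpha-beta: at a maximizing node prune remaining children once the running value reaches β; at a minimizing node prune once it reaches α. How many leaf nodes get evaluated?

C [α=-∞,β=+∞]: v=14
D [α=-∞,β=14]: v=13
B [α=-∞,β=+∞]: v=13
F [α=13,β=+∞]: v=2
E [α=13,β=+∞]: v=2 after child 1 ≤ α → α-cutoff, skip 1
Root [α=-∞,β=+∞]: v=13
Leaves evaluated: 6 of 8.

6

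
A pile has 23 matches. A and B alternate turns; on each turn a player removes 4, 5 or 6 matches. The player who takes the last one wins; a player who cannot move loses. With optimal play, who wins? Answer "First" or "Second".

Compute winning (W) and losing (L) positions by backward induction:
i:   0  1  2  3  4  5  6  7  8  9 10 11 12 13 14 15 16 17 18 19 20 21 22 23
     L  L  L  L  W  W  W  W  W  W  L  L  L  L  W  W  W  W  W  W  L  L  L  L
Position 23 is L, so the second player wins.

Second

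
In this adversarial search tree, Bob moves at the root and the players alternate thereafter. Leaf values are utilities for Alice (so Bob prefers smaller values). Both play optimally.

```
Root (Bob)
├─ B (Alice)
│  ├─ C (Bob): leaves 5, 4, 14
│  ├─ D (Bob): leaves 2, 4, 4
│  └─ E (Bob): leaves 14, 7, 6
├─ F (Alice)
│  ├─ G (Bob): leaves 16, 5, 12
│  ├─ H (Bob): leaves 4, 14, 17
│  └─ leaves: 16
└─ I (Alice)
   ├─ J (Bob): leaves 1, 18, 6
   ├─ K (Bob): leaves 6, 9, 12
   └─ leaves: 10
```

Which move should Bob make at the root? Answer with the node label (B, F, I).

B

C (Bob): min(5, 4, 14) = 4
D (Bob): min(2, 4, 4) = 2
E (Bob): min(14, 7, 6) = 6
B (Alice): max(4, 2, 6) = 6
G (Bob): min(16, 5, 12) = 5
H (Bob): min(4, 14, 17) = 4
F (Alice): max(5, 4, 16) = 16
J (Bob): min(1, 18, 6) = 1
K (Bob): min(6, 9, 12) = 6
I (Alice): max(1, 6, 10) = 10
Root (Bob): min(6, 16, 10) = 6
Bob picks the child with the lowest value: B (value 6).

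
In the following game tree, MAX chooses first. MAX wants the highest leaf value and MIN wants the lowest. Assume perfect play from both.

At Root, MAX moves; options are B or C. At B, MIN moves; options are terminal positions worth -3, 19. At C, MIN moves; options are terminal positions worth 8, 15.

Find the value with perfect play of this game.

8

B (MIN): min(-3, 19) = -3
C (MIN): min(8, 15) = 8
Root (MAX): max(-3, 8) = 8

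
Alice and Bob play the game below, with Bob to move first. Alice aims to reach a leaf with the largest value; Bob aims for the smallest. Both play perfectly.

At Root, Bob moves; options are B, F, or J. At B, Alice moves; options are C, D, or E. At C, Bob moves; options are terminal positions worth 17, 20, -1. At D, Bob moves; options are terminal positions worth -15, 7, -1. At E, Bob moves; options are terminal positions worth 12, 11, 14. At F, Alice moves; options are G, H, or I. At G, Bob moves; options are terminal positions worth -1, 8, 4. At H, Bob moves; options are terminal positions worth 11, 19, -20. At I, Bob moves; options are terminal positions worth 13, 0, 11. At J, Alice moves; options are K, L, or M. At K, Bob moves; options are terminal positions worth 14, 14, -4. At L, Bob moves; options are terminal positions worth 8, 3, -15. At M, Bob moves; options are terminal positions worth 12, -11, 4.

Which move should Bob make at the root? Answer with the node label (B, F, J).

J

C (Bob): min(17, 20, -1) = -1
D (Bob): min(-15, 7, -1) = -15
E (Bob): min(12, 11, 14) = 11
B (Alice): max(-1, -15, 11) = 11
G (Bob): min(-1, 8, 4) = -1
H (Bob): min(11, 19, -20) = -20
I (Bob): min(13, 0, 11) = 0
F (Alice): max(-1, -20, 0) = 0
K (Bob): min(14, 14, -4) = -4
L (Bob): min(8, 3, -15) = -15
M (Bob): min(12, -11, 4) = -11
J (Alice): max(-4, -15, -11) = -4
Root (Bob): min(11, 0, -4) = -4
Bob picks the child with the lowest value: J (value -4).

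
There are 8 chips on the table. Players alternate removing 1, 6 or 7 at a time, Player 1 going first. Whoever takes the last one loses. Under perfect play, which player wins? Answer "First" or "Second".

Compute winning (W) and losing (L) positions by backward induction:
i:   0  1  2  3  4  5  6  7  8
     W  L  W  L  W  L  W  W  W
Position 8 is W, so the first player wins.

First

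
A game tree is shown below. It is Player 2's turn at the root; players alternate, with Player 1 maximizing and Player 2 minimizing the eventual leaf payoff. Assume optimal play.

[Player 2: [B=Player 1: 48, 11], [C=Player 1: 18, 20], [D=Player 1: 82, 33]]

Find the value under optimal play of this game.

B (Player 1): max(48, 11) = 48
C (Player 1): max(18, 20) = 20
D (Player 1): max(82, 33) = 82
Root (Player 2): min(48, 20, 82) = 20

20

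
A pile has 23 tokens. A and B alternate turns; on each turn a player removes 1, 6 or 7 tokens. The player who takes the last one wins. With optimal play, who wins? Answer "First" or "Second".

First

Compute winning (W) and losing (L) positions by backward induction:
i:   0  1  2  3  4  5  6  7  8  9 10 11 12 13 14 15 16 17 18 19 20 21 22 23
     L  W  L  W  L  W  W  W  W  W  W  W  L  W  L  W  L  W  W  W  W  W  W  W
Position 23 is W, so the first player wins.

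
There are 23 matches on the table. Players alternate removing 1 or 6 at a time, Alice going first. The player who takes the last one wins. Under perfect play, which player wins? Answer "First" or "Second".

Compute winning (W) and losing (L) positions by backward induction:
i:   0  1  2  3  4  5  6  7  8  9 10 11 12 13 14 15 16 17 18 19 20 21 22 23
     L  W  L  W  L  W  W  L  W  L  W  L  W  W  L  W  L  W  L  W  W  L  W  L
Position 23 is L, so the second player wins.

Second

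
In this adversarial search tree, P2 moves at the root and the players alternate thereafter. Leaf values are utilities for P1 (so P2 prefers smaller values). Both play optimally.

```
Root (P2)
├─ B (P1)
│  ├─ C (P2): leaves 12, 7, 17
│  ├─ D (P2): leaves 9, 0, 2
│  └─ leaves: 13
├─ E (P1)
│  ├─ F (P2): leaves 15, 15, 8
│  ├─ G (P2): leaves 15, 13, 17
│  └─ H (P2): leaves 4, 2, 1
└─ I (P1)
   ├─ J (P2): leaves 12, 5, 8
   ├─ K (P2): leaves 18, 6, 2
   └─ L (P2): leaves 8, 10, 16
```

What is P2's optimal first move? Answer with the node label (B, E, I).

I

C (P2): min(12, 7, 17) = 7
D (P2): min(9, 0, 2) = 0
B (P1): max(7, 0, 13) = 13
F (P2): min(15, 15, 8) = 8
G (P2): min(15, 13, 17) = 13
H (P2): min(4, 2, 1) = 1
E (P1): max(8, 13, 1) = 13
J (P2): min(12, 5, 8) = 5
K (P2): min(18, 6, 2) = 2
L (P2): min(8, 10, 16) = 8
I (P1): max(5, 2, 8) = 8
Root (P2): min(13, 13, 8) = 8
P2 picks the child with the lowest value: I (value 8).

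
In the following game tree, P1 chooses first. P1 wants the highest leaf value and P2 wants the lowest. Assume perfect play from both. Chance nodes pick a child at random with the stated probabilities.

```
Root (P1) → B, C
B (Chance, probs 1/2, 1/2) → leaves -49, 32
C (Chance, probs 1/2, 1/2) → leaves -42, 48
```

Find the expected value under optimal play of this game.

3

B (Chance): 1/2·-49 + 1/2·32 = -8.5
C (Chance): 1/2·-42 + 1/2·48 = 3
Root (P1): max(-8.5, 3) = 3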